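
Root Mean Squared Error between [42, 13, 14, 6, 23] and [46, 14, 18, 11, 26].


MSE = 67/5 = 13.4
RMSE = √(67/5) = 3.6606

3.6606


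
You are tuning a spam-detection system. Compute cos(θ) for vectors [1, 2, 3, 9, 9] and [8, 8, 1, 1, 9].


A·B = 1·8 + 2·8 + 3·1 + 9·1 + 9·9 = 117
‖A‖ = √176 = 13.2665, ‖B‖ = √211 = 14.5258
cos = 117/(√176·√211) = 117/√37136 = 0.6071

0.6071


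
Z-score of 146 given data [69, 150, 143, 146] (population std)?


μ = 127, σ = 33.5783
z = (146 - 127)/33.5783 = 0.5658

0.5658


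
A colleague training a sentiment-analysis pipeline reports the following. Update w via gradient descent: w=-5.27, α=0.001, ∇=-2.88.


w_new = w - α·∇
= -5.27 - 0.001·-2.88
= -5.27 + 0.00288
= -5.26712

-5.26712


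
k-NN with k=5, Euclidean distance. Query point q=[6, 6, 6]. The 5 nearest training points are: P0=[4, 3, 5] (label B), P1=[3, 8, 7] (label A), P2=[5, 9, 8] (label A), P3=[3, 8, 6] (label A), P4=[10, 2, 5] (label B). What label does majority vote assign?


d(q,P0) = 3.7417  (label B)
d(q,P1) = 3.7417  (label A)
d(q,P2) = 3.7417  (label A)
d(q,P3) = 3.6056  (label A)
d(q,P4) = 5.7446  (label B)
Votes: A=3, B=2
Majority → A

A


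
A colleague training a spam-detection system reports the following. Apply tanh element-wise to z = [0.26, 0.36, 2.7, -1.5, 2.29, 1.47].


tanh(0.26) = 0.2543
tanh(0.36) = 0.3452
tanh(2.7) = 0.991
tanh(-1.5) = -0.9051
tanh(2.29) = 0.9797
tanh(1.47) = 0.8996
result = [0.2543, 0.3452, 0.991, -0.9051, 0.9797, 0.8996]

[0.2543, 0.3452, 0.991, -0.9051, 0.9797, 0.8996]


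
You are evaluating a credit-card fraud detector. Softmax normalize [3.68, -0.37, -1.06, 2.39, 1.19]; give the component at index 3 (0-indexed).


Exponentials: e^3.68=39.6464, e^-0.37=0.6907, e^-1.06=0.3465, e^2.39=10.9135, e^1.19=3.2871
Sum = 54.8842
Softmax = [0.7224, 0.0126, 0.0063, 0.1988, 0.0599]
p[3] = 10.9135/54.8842 = 0.1988

0.1988


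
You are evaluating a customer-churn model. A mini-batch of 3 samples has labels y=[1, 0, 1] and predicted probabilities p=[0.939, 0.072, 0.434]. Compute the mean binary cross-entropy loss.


L[0] = -ln(0.939) = 0.0629
L[1] = -ln(1-0.072) = -ln(0.928) = 0.0747
L[2] = -ln(0.434) = 0.8347
mean = (0.0629 + 0.0747 + 0.8347)/3 = 0.3241

0.3241


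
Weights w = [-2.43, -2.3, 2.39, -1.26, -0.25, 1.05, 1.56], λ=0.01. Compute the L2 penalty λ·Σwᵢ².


‖w‖₂² = (-2.43)² + (-2.3)² + (2.39)² + (-1.26)² + (-0.25)² + (1.05)² + (1.56)²
     = 5.9049 + 5.29 + 5.7121 + 1.5876 + 0.0625 + 1.1025 + 2.4336
     = 22.0932
λ·‖w‖₂² = 0.01·22.0932 = 0.220932

0.220932


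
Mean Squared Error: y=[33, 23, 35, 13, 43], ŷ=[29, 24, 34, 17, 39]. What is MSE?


Squared errors: (33-29)²=16, (23-24)²=1, (35-34)²=1, (13-17)²=16, (43-39)²=16
Sum = 50
MSE = 50/5 = 10

10


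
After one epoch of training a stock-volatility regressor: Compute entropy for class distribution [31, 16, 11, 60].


Probabilities: [31/118, 16/118, 11/118, 60/118] ≈ [0.2627, 0.1356, 0.0932, 0.5085]
H = -((31/118)·log₂(31/118) + (16/118)·log₂(16/118) + (11/118)·log₂(11/118) + (60/118)·log₂(60/118))
  = 1.7128 bits

1.7128 bits


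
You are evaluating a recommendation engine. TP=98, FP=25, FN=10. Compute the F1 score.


Precision = 98/123 = 0.7967
Recall = 98/108 = 0.9074
F1 = 2·P·R/(P+R) = 2·TP/(2·TP+FP+FN) = 196/(196+25+10) = 196/231 = 0.8485

0.8485


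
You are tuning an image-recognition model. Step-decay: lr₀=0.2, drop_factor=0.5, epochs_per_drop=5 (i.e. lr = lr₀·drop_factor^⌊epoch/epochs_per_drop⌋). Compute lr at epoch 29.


n_drops = ⌊29/5⌋ = 5
lr = 0.2·0.5^5 = 0.2·0.03125 = 0.00625

0.00625


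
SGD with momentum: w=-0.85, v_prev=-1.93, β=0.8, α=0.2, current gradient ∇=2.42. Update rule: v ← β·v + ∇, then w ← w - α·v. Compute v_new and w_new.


v_new = 0.8·-1.93 + 2.42 = -1.544 + 2.42 = 0.876
w_new = -0.85 - 0.2·0.876 = -0.85 - 0.1752 = -1.0252

v_new=0.876, w_new=-1.0252


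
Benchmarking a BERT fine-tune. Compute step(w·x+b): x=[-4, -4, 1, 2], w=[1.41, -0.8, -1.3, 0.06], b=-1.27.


z = (-4)·(1.41) + (-4)·(-0.8) + (1)·(-1.3) + (2)·(0.06) - 1.27
  = -4.89
step(z) = 0 (z<0)

0


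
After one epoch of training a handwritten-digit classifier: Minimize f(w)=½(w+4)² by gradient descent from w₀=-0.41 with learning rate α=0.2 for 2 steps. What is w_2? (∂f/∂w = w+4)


step 1: grad = -0.41+4 = 3.59; w = -0.41 - 0.2·(3.59) = -1.128
step 2: grad = -1.128+4 = 2.872; w = -1.128 - 0.2·(2.872) = -1.7024

-1.7024


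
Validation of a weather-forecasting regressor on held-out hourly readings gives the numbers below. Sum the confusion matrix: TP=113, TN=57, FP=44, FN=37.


Total = TP + TN + FP + FN
= 113 + 57 + 44 + 37
= 251
(Predicted positive: 157, predicted negative: 94)

251


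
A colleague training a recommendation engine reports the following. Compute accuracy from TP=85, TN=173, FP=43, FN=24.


Accuracy = (TP+TN)/(TP+TN+FP+FN)
= (85+173)/(325)
= 258/325 = 79.38%

79.38%


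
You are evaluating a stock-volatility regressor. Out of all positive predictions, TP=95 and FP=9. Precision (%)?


Precision = TP/(TP+FP)
= 95/(95+9)
= 95/104 = 91.35%

91.35%


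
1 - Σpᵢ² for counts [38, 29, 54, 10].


Probabilities: [38/131, 29/131, 54/131, 10/131] ≈ [0.2901, 0.2214, 0.4122, 0.0763]
Σpᵢ² = (1444 + 841 + 2916 + 100)/131² = 5301/17161
Gini = 1 - Σpᵢ² = 1 - 5301/17161 = 0.6911

0.6911


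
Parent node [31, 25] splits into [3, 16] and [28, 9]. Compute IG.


Parent = [31, 25], H_parent = 0.9917
H_left = 0.6292 (n=19), H_right = 0.8004 (n=37)
H_children = (19/56)·0.6292 + (37/56)·0.8004 = 0.7423
IG = 0.9917 - 0.7423 = 0.2494

0.2494


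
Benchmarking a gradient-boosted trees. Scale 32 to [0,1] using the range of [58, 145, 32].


min=32, max=145
(32-32)/(145-32) = 0/113 = 0.0

0.0


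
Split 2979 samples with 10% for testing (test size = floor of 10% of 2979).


Test = ⌊2979·10/100⌋ = 297
Train = 2979 - 297 = 2682

Train: 2682, Test: 297


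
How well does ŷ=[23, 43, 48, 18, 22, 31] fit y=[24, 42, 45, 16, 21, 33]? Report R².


ȳ = 30.1667
SS_res = Σ(y-ŷ)² = 20
SS_tot = Σ(y-ȳ)² = 690.83
R² = 1 - SS_res/SS_tot = 1 - 0.029 = 0.971

0.971


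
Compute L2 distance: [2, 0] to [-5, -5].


d = √((2+ 5)² + (0+ 5)²)
  = √(49 + 25)
  = √74 = 8.6023

8.6023


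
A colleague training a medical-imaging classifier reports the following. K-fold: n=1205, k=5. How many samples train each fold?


Fold size = 1205/5 = 241
Training per fold = 1205 - 241 = 964

964


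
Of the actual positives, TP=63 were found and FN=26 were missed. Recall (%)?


Recall = TP/(TP+FN)
= 63/(63+26)
= 63/89 = 70.79%

70.79%


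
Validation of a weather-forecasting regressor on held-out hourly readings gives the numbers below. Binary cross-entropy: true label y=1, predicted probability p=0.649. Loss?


BCE = -[y·ln(p) + (1-y)·ln(1-p)]
= -1·ln(0.649) - 0
= -ln(0.649) = 0.4323

0.4323


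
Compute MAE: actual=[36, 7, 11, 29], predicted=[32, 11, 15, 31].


Absolute errors: |36-32|=4, |7-11|=4, |11-15|=4, |29-31|=2
Sum = 14
MAE = 14/4 = 7/2

7/2


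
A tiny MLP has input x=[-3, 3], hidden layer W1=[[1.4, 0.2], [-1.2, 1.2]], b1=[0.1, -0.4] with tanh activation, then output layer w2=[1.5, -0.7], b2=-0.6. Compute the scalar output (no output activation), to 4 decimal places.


z1[0] = (1.4)·(-3) + (0.2)·(3) + 0.1 = -3.5
z1[1] = (-1.2)·(-3) + (1.2)·(3) - 0.4 = 6.8
h = tanh(z1) = [-0.9982, 1.0]
output = (1.5)·(-0.9982) + (-0.7)·(1.0) - 0.6 = -2.7973

-2.7973


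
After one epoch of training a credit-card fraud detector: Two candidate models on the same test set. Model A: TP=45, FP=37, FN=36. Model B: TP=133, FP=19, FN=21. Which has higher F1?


Model A: P=45/82=0.5488, R=45/81=0.5556, F1=2PR/(P+R)=2TP/(2TP+FP+FN)=90/163=0.5521
Model B: P=133/152=0.875, R=133/154=0.8636, F1=2PR/(P+R)=2TP/(2TP+FP+FN)=266/306=0.8693
0.5521 < 0.8693 → Model B

Model B


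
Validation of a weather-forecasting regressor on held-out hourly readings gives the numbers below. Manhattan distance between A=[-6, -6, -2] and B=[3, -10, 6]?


d = |-6-3| + |-6+ 10| + |-2-6|
  = 9 + 4 + 8
  = 21

21


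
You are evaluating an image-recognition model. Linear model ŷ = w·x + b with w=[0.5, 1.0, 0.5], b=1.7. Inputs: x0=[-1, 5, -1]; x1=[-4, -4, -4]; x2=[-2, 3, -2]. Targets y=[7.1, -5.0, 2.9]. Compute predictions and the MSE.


ŷ0 = (0.5)·(-1) + (1.0)·(5) + (0.5)·(-1) + 1.7 = 5.7
ŷ1 = (0.5)·(-4) + (1.0)·(-4) + (0.5)·(-4) + 1.7 = -6.3
ŷ2 = (0.5)·(-2) + (1.0)·(3) + (0.5)·(-2) + 1.7 = 2.7
errors² = [1.96, 1.69, 0.04]
MSE = 3.6900/3 = 1.23

1.23


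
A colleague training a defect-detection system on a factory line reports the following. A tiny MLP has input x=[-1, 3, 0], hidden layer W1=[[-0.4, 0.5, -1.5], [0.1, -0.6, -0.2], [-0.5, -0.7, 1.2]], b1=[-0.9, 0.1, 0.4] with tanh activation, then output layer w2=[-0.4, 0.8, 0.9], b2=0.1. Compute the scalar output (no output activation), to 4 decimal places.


z1[0] = (-0.4)·(-1) + (0.5)·(3) + (-1.5)·(0) - 0.9 = 1.0
z1[1] = (0.1)·(-1) + (-0.6)·(3) + (-0.2)·(0) + 0.1 = -1.8
z1[2] = (-0.5)·(-1) + (-0.7)·(3) + (1.2)·(0) + 0.4 = -1.2
h = tanh(z1) = [0.7616, -0.9468, -0.8337]
output = (-0.4)·(0.7616) + (0.8)·(-0.9468) + (0.9)·(-0.8337) + 0.1 = -1.7124

-1.7124


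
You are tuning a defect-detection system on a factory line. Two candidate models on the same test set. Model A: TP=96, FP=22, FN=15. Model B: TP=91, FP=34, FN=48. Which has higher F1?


Model A: P=96/118=0.8136, R=96/111=0.8649, F1=2PR/(P+R)=2TP/(2TP+FP+FN)=192/229=0.8384
Model B: P=91/125=0.728, R=91/139=0.6547, F1=2PR/(P+R)=2TP/(2TP+FP+FN)=182/264=0.6894
0.8384 > 0.6894 → Model A

Model A


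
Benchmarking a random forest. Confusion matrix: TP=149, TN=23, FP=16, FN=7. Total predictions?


Total = TP + TN + FP + FN
= 149 + 23 + 16 + 7
= 195
(Predicted positive: 165, predicted negative: 30)

195


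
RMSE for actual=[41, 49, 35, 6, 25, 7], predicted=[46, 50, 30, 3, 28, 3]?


MSE = 85/6 = 14.1667
RMSE = √(85/6) = 3.7639

3.7639


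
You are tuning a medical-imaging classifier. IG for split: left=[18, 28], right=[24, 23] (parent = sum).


Parent = [42, 51], H_parent = 0.9932
H_left = 0.9656 (n=46), H_right = 0.9997 (n=47)
H_children = (46/93)·0.9656 + (47/93)·0.9997 = 0.9828
IG = 0.9932 - 0.9828 = 0.0104

0.0104


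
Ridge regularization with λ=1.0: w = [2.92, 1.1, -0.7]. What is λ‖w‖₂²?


‖w‖₂² = (2.92)² + (1.1)² + (-0.7)²
     = 8.5264 + 1.21 + 0.49
     = 10.2264
λ·‖w‖₂² = 1.0·10.2264 = 10.2264

10.2264


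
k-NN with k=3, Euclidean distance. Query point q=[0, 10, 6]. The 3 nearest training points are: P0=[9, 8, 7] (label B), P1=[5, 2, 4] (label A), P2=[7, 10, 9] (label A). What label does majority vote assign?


d(q,P0) = 9.2736  (label B)
d(q,P1) = 9.6437  (label A)
d(q,P2) = 7.6158  (label A)
Votes: A=2, B=1
Majority → A

A


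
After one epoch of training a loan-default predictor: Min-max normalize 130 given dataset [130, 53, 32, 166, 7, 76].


min=7, max=166
(130-7)/(166-7) = 123/159 = 0.7736

0.7736


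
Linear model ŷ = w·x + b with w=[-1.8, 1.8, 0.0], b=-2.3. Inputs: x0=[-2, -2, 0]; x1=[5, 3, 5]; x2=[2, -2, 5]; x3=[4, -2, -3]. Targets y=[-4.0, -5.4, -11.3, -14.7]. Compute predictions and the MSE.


ŷ0 = (-1.8)·(-2) + (1.8)·(-2) + (0.0)·(0) - 2.3 = -2.3
ŷ1 = (-1.8)·(5) + (1.8)·(3) + (0.0)·(5) - 2.3 = -5.9
ŷ2 = (-1.8)·(2) + (1.8)·(-2) + (0.0)·(5) - 2.3 = -9.5
ŷ3 = (-1.8)·(4) + (1.8)·(-2) + (0.0)·(-3) - 2.3 = -13.1
errors² = [2.89, 0.25, 3.24, 2.56]
MSE = 8.9400/4 = 2.235

2.235


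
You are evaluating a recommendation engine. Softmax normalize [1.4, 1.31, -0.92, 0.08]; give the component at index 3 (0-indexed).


Exponentials: e^1.4=4.0552, e^1.31=3.7062, e^-0.92=0.3985, e^0.08=1.0833
Sum = 9.2432
Softmax = [0.4387, 0.401, 0.0431, 0.1172]
p[3] = 1.0833/9.2432 = 0.1172

0.1172


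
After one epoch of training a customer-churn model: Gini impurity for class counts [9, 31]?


Probabilities: [9/40, 31/40] ≈ [0.225, 0.775]
Σpᵢ² = (81 + 961)/40² = 1042/1600
Gini = 1 - Σpᵢ² = 1 - 1042/1600 = 0.3488

0.3488


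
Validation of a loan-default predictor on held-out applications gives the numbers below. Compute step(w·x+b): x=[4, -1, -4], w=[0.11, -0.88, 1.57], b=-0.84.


z = (4)·(0.11) + (-1)·(-0.88) + (-4)·(1.57) - 0.84
  = -5.8
step(z) = 0 (z<0)

0


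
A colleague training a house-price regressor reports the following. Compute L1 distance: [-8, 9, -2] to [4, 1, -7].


d = |-8-4| + |9-1| + |-2+ 7|
  = 12 + 8 + 5
  = 25

25


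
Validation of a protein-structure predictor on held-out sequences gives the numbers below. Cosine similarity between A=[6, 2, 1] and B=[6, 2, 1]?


A·B = 6·6 + 2·2 + 1·1 = 41
‖A‖ = √41 = 6.4031, ‖B‖ = √41 = 6.4031
cos = 41/(√41·√41) = 41/√1681 = 1.0

1.0


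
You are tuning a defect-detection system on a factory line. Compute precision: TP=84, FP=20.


Precision = TP/(TP+FP)
= 84/(84+20)
= 84/104 = 80.77%

80.77%


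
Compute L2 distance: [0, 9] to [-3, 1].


d = √((0+ 3)² + (9-1)²)
  = √(9 + 64)
  = √73 = 8.544

8.544


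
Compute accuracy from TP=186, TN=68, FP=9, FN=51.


Accuracy = (TP+TN)/(TP+TN+FP+FN)
= (186+68)/(314)
= 254/314 = 80.89%

80.89%


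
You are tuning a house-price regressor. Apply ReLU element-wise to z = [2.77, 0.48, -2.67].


ReLU(2.77) = max(0, 2.77) = 2.77
ReLU(0.48) = max(0, 0.48) = 0.48
ReLU(-2.67) = max(0, -2.67) = 0.0
result = [2.77, 0.48, 0.0]

[2.77, 0.48, 0.0]


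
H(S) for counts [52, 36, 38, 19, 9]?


Probabilities: [52/154, 36/154, 38/154, 19/154, 9/154] ≈ [0.3377, 0.2338, 0.2468, 0.1234, 0.0584]
H = -((52/154)·log₂(52/154) + (36/154)·log₂(36/154) + (38/154)·log₂(38/154) + (19/154)·log₂(19/154) + (9/154)·log₂(9/154))
  = 2.1291 bits

2.1291 bits


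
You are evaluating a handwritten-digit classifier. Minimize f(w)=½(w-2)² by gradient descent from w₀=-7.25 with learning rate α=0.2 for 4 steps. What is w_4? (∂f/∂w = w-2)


step 1: grad = -7.25-2 = -9.25; w = -7.25 - 0.2·(-9.25) = -5.4
step 2: grad = -5.4-2 = -7.4; w = -5.4 - 0.2·(-7.4) = -3.92
step 3: grad = -3.92-2 = -5.92; w = -3.92 - 0.2·(-5.92) = -2.736
step 4: grad = -2.736-2 = -4.736; w = -2.736 - 0.2·(-4.736) = -1.7888

-1.7888


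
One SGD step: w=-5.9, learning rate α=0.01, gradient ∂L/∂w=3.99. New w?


w_new = w - α·∇
= -5.9 - 0.01·3.99
= -5.9 - 0.0399
= -5.9399

-5.9399


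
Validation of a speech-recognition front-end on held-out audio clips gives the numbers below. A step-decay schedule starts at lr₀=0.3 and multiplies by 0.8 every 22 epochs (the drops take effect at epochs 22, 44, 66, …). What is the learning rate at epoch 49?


n_drops = ⌊49/22⌋ = 2
lr = 0.3·0.8^2 = 0.3·0.64 = 0.192

0.192


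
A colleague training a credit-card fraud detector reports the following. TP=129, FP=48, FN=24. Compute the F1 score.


Precision = 129/177 = 0.7288
Recall = 129/153 = 0.8431
F1 = 2·P·R/(P+R) = 2·TP/(2·TP+FP+FN) = 258/(258+48+24) = 258/330 = 0.7818

0.7818


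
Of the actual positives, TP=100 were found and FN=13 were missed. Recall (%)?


Recall = TP/(TP+FN)
= 100/(100+13)
= 100/113 = 88.5%

88.5%


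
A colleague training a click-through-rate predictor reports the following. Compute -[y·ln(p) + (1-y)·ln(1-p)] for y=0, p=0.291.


BCE = -[y·ln(p) + (1-y)·ln(1-p)]
= -0 - 1·ln(1-0.291)
= -ln(0.709) = 0.3439

0.3439


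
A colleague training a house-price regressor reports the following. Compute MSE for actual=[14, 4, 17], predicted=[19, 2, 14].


Squared errors: (14-19)²=25, (4-2)²=4, (17-14)²=9
Sum = 38
MSE = 38/3 = 38/3

38/3


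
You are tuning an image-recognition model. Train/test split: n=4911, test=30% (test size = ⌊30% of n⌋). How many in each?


Test = ⌊4911·30/100⌋ = 1473
Train = 4911 - 1473 = 3438

Train: 3438, Test: 1473


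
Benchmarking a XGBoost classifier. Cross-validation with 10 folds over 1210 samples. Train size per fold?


Fold size = 1210/10 = 121
Training per fold = 1210 - 121 = 1089

1089


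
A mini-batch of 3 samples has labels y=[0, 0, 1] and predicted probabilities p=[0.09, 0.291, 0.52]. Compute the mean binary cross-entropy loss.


L[0] = -ln(1-0.09) = -ln(0.91) = 0.0943
L[1] = -ln(1-0.291) = -ln(0.709) = 0.3439
L[2] = -ln(0.52) = 0.6539
mean = (0.0943 + 0.3439 + 0.6539)/3 = 0.364

0.364


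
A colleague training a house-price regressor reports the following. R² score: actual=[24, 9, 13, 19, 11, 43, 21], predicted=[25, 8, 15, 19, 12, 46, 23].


ȳ = 20
SS_res = Σ(y-ŷ)² = 20
SS_tot = Σ(y-ȳ)² = 798
R² = 1 - SS_res/SS_tot = 1 - 0.0251 = 0.9749

0.9749


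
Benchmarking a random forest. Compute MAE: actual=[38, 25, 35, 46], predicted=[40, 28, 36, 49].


Absolute errors: |38-40|=2, |25-28|=3, |35-36|=1, |46-49|=3
Sum = 9
MAE = 9/4 = 9/4

9/4


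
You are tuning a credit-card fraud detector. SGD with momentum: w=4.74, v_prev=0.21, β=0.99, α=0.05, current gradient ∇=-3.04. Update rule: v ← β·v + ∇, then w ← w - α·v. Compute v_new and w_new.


v_new = 0.99·0.21 - 3.04 = 0.2079 - 3.04 = -2.8321
w_new = 4.74 - 0.05·-2.8321 = 4.74 + 0.141605 = 4.881605

v_new=-2.8321, w_new=4.881605


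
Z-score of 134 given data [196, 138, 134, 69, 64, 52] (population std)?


μ = 108.8333, σ = 51.4924
z = (134 - 108.8333)/51.4924 = 0.4887

0.4887


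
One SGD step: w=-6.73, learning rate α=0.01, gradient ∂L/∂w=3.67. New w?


w_new = w - α·∇
= -6.73 - 0.01·3.67
= -6.73 - 0.0367
= -6.7667

-6.7667


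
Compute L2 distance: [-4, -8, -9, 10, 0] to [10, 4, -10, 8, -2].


d = √((-4-10)² + (-8-4)² + (-9+ 10)² + (10-8)² + (0+ 2)²)
  = √(196 + 144 + 1 + 4 + 4)
  = √349 = 18.6815

18.6815


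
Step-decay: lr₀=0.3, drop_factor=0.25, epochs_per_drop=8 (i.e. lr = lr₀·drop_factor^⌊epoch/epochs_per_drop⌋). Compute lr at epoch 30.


n_drops = ⌊30/8⌋ = 3
lr = 0.3·0.25^3 = 0.3·0.015625 = 0.0046875

0.0046875


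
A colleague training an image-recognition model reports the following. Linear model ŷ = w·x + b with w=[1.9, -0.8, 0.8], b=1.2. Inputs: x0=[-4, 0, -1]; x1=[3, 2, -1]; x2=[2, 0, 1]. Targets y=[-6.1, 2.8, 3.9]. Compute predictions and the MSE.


ŷ0 = (1.9)·(-4) + (-0.8)·(0) + (0.8)·(-1) + 1.2 = -7.2
ŷ1 = (1.9)·(3) + (-0.8)·(2) + (0.8)·(-1) + 1.2 = 4.5
ŷ2 = (1.9)·(2) + (-0.8)·(0) + (0.8)·(1) + 1.2 = 5.8
errors² = [1.21, 2.89, 3.61]
MSE = 7.7100/3 = 2.57

2.57


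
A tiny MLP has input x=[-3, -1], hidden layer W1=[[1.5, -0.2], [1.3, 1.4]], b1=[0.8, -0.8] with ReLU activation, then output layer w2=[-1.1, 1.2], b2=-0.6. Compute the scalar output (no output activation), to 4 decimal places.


z1[0] = (1.5)·(-3) + (-0.2)·(-1) + 0.8 = -3.5
z1[1] = (1.3)·(-3) + (1.4)·(-1) - 0.8 = -6.1
h = ReLU(z1) = [0.0, 0.0]
output = (-1.1)·(0.0) + (1.2)·(0.0) - 0.6 = -0.6

-0.6


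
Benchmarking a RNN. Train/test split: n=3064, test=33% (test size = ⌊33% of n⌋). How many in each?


Test = ⌊3064·33/100⌋ = 1011
Train = 3064 - 1011 = 2053

Train: 2053, Test: 1011


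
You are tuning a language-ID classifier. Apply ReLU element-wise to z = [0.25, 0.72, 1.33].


ReLU(0.25) = max(0, 0.25) = 0.25
ReLU(0.72) = max(0, 0.72) = 0.72
ReLU(1.33) = max(0, 1.33) = 1.33
result = [0.25, 0.72, 1.33]

[0.25, 0.72, 1.33]


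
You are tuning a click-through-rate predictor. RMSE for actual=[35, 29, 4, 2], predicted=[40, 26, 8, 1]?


MSE = 51/4 = 12.75
RMSE = √(51/4) = 3.5707

3.5707


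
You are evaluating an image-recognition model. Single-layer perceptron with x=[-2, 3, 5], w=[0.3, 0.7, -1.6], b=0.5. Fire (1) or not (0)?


z = (-2)·(0.3) + (3)·(0.7) + (5)·(-1.6) + 0.5
  = -6.0
step(z) = 0 (z<0)

0


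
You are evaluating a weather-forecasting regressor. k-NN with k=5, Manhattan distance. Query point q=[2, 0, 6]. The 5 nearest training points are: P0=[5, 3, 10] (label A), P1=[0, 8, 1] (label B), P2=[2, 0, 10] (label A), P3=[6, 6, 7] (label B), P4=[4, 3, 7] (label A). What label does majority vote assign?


d(q,P0) = 10  (label A)
d(q,P1) = 15  (label B)
d(q,P2) = 4  (label A)
d(q,P3) = 11  (label B)
d(q,P4) = 6  (label A)
Votes: A=3, B=2
Majority → A

A


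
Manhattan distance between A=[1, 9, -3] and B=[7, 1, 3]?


d = |1-7| + |9-1| + |-3-3|
  = 6 + 8 + 6
  = 20

20


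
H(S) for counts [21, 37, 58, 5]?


Probabilities: [21/121, 37/121, 58/121, 5/121] ≈ [0.1736, 0.3058, 0.4793, 0.0413]
H = -((21/121)·log₂(21/121) + (37/121)·log₂(37/121) + (58/121)·log₂(58/121) + (5/121)·log₂(5/121))
  = 1.6597 bits

1.6597 bits


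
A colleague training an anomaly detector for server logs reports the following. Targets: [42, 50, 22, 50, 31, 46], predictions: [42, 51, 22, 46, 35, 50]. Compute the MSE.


Squared errors: (42-42)²=0, (50-51)²=1, (22-22)²=0, (50-46)²=16, (31-35)²=16, (46-50)²=16
Sum = 49
MSE = 49/6 = 49/6

49/6


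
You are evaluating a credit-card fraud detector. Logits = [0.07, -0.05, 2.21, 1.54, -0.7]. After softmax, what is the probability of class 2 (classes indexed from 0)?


Exponentials: e^0.07=1.0725, e^-0.05=0.9512, e^2.21=9.1157, e^1.54=4.6646, e^-0.7=0.4966
Sum = 16.3006
Softmax = [0.0658, 0.0584, 0.5592, 0.2862, 0.0305]
p[2] = 9.1157/16.3006 = 0.5592

0.5592


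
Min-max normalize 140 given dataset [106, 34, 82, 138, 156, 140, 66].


min=34, max=156
(140-34)/(156-34) = 106/122 = 0.8689

0.8689


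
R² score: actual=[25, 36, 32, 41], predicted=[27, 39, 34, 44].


ȳ = 33.5
SS_res = Σ(y-ŷ)² = 26
SS_tot = Σ(y-ȳ)² = 137
R² = 1 - SS_res/SS_tot = 1 - 0.1898 = 0.8102

0.8102


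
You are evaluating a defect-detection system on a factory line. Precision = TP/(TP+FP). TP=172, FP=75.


Precision = TP/(TP+FP)
= 172/(172+75)
= 172/247 = 69.64%

69.64%


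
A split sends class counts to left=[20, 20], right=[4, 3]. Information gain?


Parent = [24, 23], H_parent = 0.9997
H_left = 1 (n=40), H_right = 0.9852 (n=7)
H_children = (40/47)·1 + (7/47)·0.9852 = 0.9978
IG = 0.9997 - 0.9978 = 0.0019

0.0019


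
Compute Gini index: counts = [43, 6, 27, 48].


Probabilities: [43/124, 6/124, 27/124, 48/124] ≈ [0.3468, 0.0484, 0.2177, 0.3871]
Σpᵢ² = (1849 + 36 + 729 + 2304)/124² = 4918/15376
Gini = 1 - Σpᵢ² = 1 - 4918/15376 = 0.6802

0.6802


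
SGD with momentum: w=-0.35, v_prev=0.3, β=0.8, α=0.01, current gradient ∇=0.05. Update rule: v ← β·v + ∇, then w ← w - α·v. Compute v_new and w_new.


v_new = 0.8·0.3 + 0.05 = 0.24 + 0.05 = 0.29
w_new = -0.35 - 0.01·0.29 = -0.35 - 0.0029 = -0.3529

v_new=0.29, w_new=-0.3529


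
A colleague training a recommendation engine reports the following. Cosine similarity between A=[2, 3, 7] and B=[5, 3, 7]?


A·B = 2·5 + 3·3 + 7·7 = 68
‖A‖ = √62 = 7.874, ‖B‖ = √83 = 9.1104
cos = 68/(√62·√83) = 68/√5146 = 0.9479

0.9479


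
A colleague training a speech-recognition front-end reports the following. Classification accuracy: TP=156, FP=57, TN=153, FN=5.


Accuracy = (TP+TN)/(TP+TN+FP+FN)
= (156+153)/(371)
= 309/371 = 83.29%

83.29%


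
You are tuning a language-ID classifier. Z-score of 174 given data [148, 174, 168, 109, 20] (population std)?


μ = 123.8, σ = 56.6618
z = (174 - 123.8)/56.6618 = 0.886

0.886


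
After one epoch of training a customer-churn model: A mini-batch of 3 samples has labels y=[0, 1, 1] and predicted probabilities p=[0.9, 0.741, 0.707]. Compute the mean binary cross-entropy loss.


L[0] = -ln(1-0.9) = -ln(0.1) = 2.3026
L[1] = -ln(0.741) = 0.2998
L[2] = -ln(0.707) = 0.3467
mean = (2.3026 + 0.2998 + 0.3467)/3 = 0.983

0.983


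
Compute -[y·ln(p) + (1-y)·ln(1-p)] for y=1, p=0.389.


BCE = -[y·ln(p) + (1-y)·ln(1-p)]
= -1·ln(0.389) - 0
= -ln(0.389) = 0.9442

0.9442


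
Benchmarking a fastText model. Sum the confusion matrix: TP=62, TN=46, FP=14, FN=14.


Total = TP + TN + FP + FN
= 62 + 46 + 14 + 14
= 136
(Predicted positive: 76, predicted negative: 60)

136


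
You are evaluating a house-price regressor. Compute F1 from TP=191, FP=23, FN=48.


Precision = 191/214 = 0.8925
Recall = 191/239 = 0.7992
F1 = 2·P·R/(P+R) = 2·TP/(2·TP+FP+FN) = 382/(382+23+48) = 382/453 = 0.8433

0.8433


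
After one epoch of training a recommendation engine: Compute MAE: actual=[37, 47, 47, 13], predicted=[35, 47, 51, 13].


Absolute errors: |37-35|=2, |47-47|=0, |47-51|=4, |13-13|=0
Sum = 6
MAE = 6/4 = 3/2

3/2


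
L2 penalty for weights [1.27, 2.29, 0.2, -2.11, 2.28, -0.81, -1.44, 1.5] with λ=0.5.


‖w‖₂² = (1.27)² + (2.29)² + (0.2)² + (-2.11)² + (2.28)² + (-0.81)² + (-1.44)² + (1.5)²
     = 1.6129 + 5.2441 + 0.04 + 4.4521 + 5.1984 + 0.6561 + 2.0736 + 2.25
     = 21.5272
λ·‖w‖₂² = 0.5·21.5272 = 10.7636

10.7636


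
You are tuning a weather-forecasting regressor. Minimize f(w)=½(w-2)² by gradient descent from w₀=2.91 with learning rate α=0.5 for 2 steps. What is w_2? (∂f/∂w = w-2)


step 1: grad = 2.91-2 = 0.91; w = 2.91 - 0.5·(0.91) = 2.455
step 2: grad = 2.455-2 = 0.455; w = 2.455 - 0.5·(0.455) = 2.2275

2.2275


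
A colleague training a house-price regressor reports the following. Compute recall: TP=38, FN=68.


Recall = TP/(TP+FN)
= 38/(38+68)
= 38/106 = 35.85%

35.85%


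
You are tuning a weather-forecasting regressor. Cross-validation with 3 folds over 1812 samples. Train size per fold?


Fold size = 1812/3 = 604
Training per fold = 1812 - 604 = 1208

1208


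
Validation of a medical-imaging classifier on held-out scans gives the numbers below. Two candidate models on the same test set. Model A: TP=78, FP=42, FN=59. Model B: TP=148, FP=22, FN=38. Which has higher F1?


Model A: P=78/120=0.65, R=78/137=0.5693, F1=2PR/(P+R)=2TP/(2TP+FP+FN)=156/257=0.607
Model B: P=148/170=0.8706, R=148/186=0.7957, F1=2PR/(P+R)=2TP/(2TP+FP+FN)=296/356=0.8315
0.607 < 0.8315 → Model B

Model B


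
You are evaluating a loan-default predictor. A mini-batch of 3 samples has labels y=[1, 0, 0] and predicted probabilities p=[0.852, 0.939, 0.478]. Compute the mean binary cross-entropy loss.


L[0] = -ln(0.852) = 0.1602
L[1] = -ln(1-0.939) = -ln(0.061) = 2.7969
L[2] = -ln(1-0.478) = -ln(0.522) = 0.6501
mean = (0.1602 + 2.7969 + 0.6501)/3 = 1.2024

1.2024


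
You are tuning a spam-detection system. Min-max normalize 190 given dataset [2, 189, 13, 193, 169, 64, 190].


min=2, max=193
(190-2)/(193-2) = 188/191 = 0.9843

0.9843


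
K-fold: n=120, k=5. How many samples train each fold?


Fold size = 120/5 = 24
Training per fold = 120 - 24 = 96

96


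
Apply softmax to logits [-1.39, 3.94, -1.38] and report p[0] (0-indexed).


Exponentials: e^-1.39=0.2491, e^3.94=51.4186, e^-1.38=0.2516
Sum = 51.9193
Softmax = [0.0048, 0.9904, 0.0048]
p[0] = 0.2491/51.9193 = 0.0048

0.0048


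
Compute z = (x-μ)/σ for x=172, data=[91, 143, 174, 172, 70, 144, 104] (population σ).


μ = 128.2857, σ = 37.4956
z = (172 - 128.2857)/37.4956 = 1.1659

1.1659


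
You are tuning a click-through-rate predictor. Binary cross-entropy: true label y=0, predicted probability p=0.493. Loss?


BCE = -[y·ln(p) + (1-y)·ln(1-p)]
= -0 - 1·ln(1-0.493)
= -ln(0.507) = 0.6792

0.6792


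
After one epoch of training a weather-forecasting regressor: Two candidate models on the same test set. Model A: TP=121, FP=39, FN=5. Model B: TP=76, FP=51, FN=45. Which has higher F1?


Model A: P=121/160=0.7562, R=121/126=0.9603, F1=2PR/(P+R)=2TP/(2TP+FP+FN)=242/286=0.8462
Model B: P=76/127=0.5984, R=76/121=0.6281, F1=2PR/(P+R)=2TP/(2TP+FP+FN)=152/248=0.6129
0.8462 > 0.6129 → Model A

Model A


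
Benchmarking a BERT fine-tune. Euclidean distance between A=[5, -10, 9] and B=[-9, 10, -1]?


d = √((5+ 9)² + (-10-10)² + (9+ 1)²)
  = √(196 + 400 + 100)
  = √696 = 26.3818

26.3818


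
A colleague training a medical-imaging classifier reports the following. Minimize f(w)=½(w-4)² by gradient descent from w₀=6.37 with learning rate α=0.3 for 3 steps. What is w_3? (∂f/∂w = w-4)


step 1: grad = 6.37-4 = 2.37; w = 6.37 - 0.3·(2.37) = 5.659
step 2: grad = 5.659-4 = 1.659; w = 5.659 - 0.3·(1.659) = 5.1613
step 3: grad = 5.1613-4 = 1.1613; w = 5.1613 - 0.3·(1.1613) = 4.81291

4.81291


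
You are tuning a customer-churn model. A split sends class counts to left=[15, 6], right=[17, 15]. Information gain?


Parent = [32, 21], H_parent = 0.9687
H_left = 0.8631 (n=21), H_right = 0.9972 (n=32)
H_children = (21/53)·0.8631 + (32/53)·0.9972 = 0.9441
IG = 0.9687 - 0.9441 = 0.0246

0.0246


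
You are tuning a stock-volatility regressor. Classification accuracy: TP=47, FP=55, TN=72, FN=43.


Accuracy = (TP+TN)/(TP+TN+FP+FN)
= (47+72)/(217)
= 119/217 = 54.84%

54.84%


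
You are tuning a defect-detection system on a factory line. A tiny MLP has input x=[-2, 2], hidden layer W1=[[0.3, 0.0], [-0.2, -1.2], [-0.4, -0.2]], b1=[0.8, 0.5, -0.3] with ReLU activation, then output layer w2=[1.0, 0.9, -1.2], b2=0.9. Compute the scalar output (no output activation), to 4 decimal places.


z1[0] = (0.3)·(-2) + (0.0)·(2) + 0.8 = 0.2
z1[1] = (-0.2)·(-2) + (-1.2)·(2) + 0.5 = -1.5
z1[2] = (-0.4)·(-2) + (-0.2)·(2) - 0.3 = 0.1
h = ReLU(z1) = [0.2, 0.0, 0.1]
output = (1.0)·(0.2) + (0.9)·(0.0) + (-1.2)·(0.1) + 0.9 = 0.98

0.98


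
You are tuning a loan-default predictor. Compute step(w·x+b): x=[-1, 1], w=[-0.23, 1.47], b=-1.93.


z = (-1)·(-0.23) + (1)·(1.47) - 1.93
  = -0.23
step(z) = 0 (z<0)

0


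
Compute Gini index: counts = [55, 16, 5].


Probabilities: [55/76, 16/76, 5/76] ≈ [0.7237, 0.2105, 0.0658]
Σpᵢ² = (3025 + 256 + 25)/76² = 3306/5776
Gini = 1 - Σpᵢ² = 1 - 3306/5776 = 0.4276

0.4276


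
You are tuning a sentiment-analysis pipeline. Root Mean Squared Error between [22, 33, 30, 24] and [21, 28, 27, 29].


MSE = 60/4 = 15
RMSE = √(60/4) = 3.873

3.873


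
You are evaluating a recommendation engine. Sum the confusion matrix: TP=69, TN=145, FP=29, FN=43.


Total = TP + TN + FP + FN
= 69 + 145 + 29 + 43
= 286
(Predicted positive: 98, predicted negative: 188)

286


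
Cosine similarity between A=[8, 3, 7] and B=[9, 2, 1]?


A·B = 8·9 + 3·2 + 7·1 = 85
‖A‖ = √122 = 11.0454, ‖B‖ = √86 = 9.2736
cos = 85/(√122·√86) = 85/√10492 = 0.8298

0.8298


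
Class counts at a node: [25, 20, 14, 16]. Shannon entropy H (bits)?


Probabilities: [25/75, 20/75, 14/75, 16/75] ≈ [0.3333, 0.2667, 0.1867, 0.2133]
H = -((25/75)·log₂(25/75) + (20/75)·log₂(20/75) + (14/75)·log₂(14/75) + (16/75)·log₂(16/75))
  = 1.9643 bits

1.9643 bits


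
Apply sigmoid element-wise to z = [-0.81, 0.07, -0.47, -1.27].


σ(-0.81) = 1/(1+e^0.81) = 0.3079
σ(0.07) = 1/(1+e^-0.07) = 0.5175
σ(-0.47) = 1/(1+e^0.47) = 0.3846
σ(-1.27) = 1/(1+e^1.27) = 0.2193
result = [0.3079, 0.5175, 0.3846, 0.2193]

[0.3079, 0.5175, 0.3846, 0.2193]


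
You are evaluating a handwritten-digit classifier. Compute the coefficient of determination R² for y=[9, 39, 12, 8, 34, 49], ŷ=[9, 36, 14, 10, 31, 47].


ȳ = 25.1667
SS_res = Σ(y-ŷ)² = 30
SS_tot = Σ(y-ȳ)² = 1566.83
R² = 1 - SS_res/SS_tot = 1 - 0.0191 = 0.9809

0.9809


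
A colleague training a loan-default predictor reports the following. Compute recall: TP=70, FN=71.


Recall = TP/(TP+FN)
= 70/(70+71)
= 70/141 = 49.65%

49.65%


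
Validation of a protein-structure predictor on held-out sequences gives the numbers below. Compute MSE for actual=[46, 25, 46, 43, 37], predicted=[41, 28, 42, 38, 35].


Squared errors: (46-41)²=25, (25-28)²=9, (46-42)²=16, (43-38)²=25, (37-35)²=4
Sum = 79
MSE = 79/5 = 79/5

79/5


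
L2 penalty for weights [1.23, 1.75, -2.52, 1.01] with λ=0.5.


‖w‖₂² = (1.23)² + (1.75)² + (-2.52)² + (1.01)²
     = 1.5129 + 3.0625 + 6.3504 + 1.0201
     = 11.9459
λ·‖w‖₂² = 0.5·11.9459 = 5.97295

5.97295


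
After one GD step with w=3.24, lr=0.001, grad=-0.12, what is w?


w_new = w - α·∇
= 3.24 - 0.001·-0.12
= 3.24 + 0.00012
= 3.24012

3.24012


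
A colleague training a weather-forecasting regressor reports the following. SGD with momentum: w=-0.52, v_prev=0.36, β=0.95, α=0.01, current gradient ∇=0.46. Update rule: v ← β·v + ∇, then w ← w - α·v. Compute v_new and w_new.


v_new = 0.95·0.36 + 0.46 = 0.342 + 0.46 = 0.802
w_new = -0.52 - 0.01·0.802 = -0.52 - 0.00802 = -0.52802

v_new=0.802, w_new=-0.52802


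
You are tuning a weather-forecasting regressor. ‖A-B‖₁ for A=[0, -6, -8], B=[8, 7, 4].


d = |0-8| + |-6-7| + |-8-4|
  = 8 + 13 + 12
  = 33

33


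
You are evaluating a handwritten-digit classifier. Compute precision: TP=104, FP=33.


Precision = TP/(TP+FP)
= 104/(104+33)
= 104/137 = 75.91%

75.91%


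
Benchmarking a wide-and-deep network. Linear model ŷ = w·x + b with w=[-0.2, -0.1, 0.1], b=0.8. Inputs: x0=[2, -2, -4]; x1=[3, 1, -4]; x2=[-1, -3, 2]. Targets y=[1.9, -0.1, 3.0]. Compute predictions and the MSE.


ŷ0 = (-0.2)·(2) + (-0.1)·(-2) + (0.1)·(-4) + 0.8 = 0.2
ŷ1 = (-0.2)·(3) + (-0.1)·(1) + (0.1)·(-4) + 0.8 = -0.3
ŷ2 = (-0.2)·(-1) + (-0.1)·(-3) + (0.1)·(2) + 0.8 = 1.5
errors² = [2.89, 0.04, 2.25]
MSE = 5.1800/3 = 1.7267

1.7267


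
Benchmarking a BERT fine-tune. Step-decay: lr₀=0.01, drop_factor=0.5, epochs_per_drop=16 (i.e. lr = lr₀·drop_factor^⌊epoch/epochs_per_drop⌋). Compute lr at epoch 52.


n_drops = ⌊52/16⌋ = 3
lr = 0.01·0.5^3 = 0.01·0.125 = 0.00125

0.00125


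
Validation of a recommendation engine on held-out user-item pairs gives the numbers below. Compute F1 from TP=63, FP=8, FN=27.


Precision = 63/71 = 0.8873
Recall = 63/90 = 0.7
F1 = 2·P·R/(P+R) = 2·TP/(2·TP+FP+FN) = 126/(126+8+27) = 126/161 = 0.7826

0.7826


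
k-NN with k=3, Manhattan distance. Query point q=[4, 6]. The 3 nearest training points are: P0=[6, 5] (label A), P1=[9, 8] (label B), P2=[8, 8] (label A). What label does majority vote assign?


d(q,P0) = 3  (label A)
d(q,P1) = 7  (label B)
d(q,P2) = 6  (label A)
Votes: A=2, B=1
Majority → A

A


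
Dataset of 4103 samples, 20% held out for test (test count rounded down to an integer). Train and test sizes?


Test = ⌊4103·20/100⌋ = 820
Train = 4103 - 820 = 3283

Train: 3283, Test: 820


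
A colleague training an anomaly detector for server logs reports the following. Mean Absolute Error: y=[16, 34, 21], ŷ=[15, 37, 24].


Absolute errors: |16-15|=1, |34-37|=3, |21-24|=3
Sum = 7
MAE = 7/3 = 7/3

7/3


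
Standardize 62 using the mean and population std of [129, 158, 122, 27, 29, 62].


μ = 87.8333, σ = 51.0144
z = (62 - 87.8333)/51.0144 = -0.5064

-0.5064


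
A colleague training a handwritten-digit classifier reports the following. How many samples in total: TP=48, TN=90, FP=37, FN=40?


Total = TP + TN + FP + FN
= 48 + 90 + 37 + 40
= 215
(Predicted positive: 85, predicted negative: 130)

215


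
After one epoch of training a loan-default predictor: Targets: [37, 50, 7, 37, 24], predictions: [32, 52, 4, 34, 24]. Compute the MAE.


Absolute errors: |37-32|=5, |50-52|=2, |7-4|=3, |37-34|=3, |24-24|=0
Sum = 13
MAE = 13/5 = 13/5

13/5


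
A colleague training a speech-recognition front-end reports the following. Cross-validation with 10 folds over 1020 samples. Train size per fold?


Fold size = 1020/10 = 102
Training per fold = 1020 - 102 = 918

918


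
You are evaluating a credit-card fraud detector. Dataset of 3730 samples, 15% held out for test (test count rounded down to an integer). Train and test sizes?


Test = ⌊3730·15/100⌋ = 559
Train = 3730 - 559 = 3171

Train: 3171, Test: 559


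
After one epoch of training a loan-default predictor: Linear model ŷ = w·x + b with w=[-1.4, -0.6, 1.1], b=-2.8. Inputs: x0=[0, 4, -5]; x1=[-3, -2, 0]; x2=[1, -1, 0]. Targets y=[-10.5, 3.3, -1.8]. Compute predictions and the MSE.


ŷ0 = (-1.4)·(0) + (-0.6)·(4) + (1.1)·(-5) - 2.8 = -10.7
ŷ1 = (-1.4)·(-3) + (-0.6)·(-2) + (1.1)·(0) - 2.8 = 2.6
ŷ2 = (-1.4)·(1) + (-0.6)·(-1) + (1.1)·(0) - 2.8 = -3.6
errors² = [0.04, 0.49, 3.24]
MSE = 3.7700/3 = 1.2567

1.2567


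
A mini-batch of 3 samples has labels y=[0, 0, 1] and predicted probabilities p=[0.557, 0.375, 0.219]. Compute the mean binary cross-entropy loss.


L[0] = -ln(1-0.557) = -ln(0.443) = 0.8142
L[1] = -ln(1-0.375) = -ln(0.625) = 0.47
L[2] = -ln(0.219) = 1.5187
mean = (0.8142 + 0.47 + 1.5187)/3 = 0.9343

0.9343


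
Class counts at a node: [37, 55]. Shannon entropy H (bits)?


Probabilities: [37/92, 55/92] ≈ [0.4022, 0.5978]
H = -((37/92)·log₂(37/92) + (55/92)·log₂(55/92))
  = 0.9722 bits

0.9722 bits


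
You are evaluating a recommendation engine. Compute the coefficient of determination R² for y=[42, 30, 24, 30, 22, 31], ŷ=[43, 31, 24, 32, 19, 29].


ȳ = 29.8333
SS_res = Σ(y-ŷ)² = 19
SS_tot = Σ(y-ȳ)² = 244.83
R² = 1 - SS_res/SS_tot = 1 - 0.0776 = 0.9224

0.9224


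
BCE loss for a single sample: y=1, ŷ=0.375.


BCE = -[y·ln(p) + (1-y)·ln(1-p)]
= -1·ln(0.375) - 0
= -ln(0.375) = 0.9808

0.9808


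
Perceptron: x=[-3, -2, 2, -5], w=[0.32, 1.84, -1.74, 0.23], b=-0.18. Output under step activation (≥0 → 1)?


z = (-3)·(0.32) + (-2)·(1.84) + (2)·(-1.74) + (-5)·(0.23) - 0.18
  = -9.45
step(z) = 0 (z<0)

0


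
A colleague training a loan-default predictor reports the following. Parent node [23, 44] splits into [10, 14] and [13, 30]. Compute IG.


Parent = [23, 44], H_parent = 0.9279
H_left = 0.9799 (n=24), H_right = 0.8841 (n=43)
H_children = (24/67)·0.9799 + (43/67)·0.8841 = 0.9184
IG = 0.9279 - 0.9184 = 0.0095

0.0095


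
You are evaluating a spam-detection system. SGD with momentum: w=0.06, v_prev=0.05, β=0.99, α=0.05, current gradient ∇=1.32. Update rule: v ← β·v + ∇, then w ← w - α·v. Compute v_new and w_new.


v_new = 0.99·0.05 + 1.32 = 0.0495 + 1.32 = 1.3695
w_new = 0.06 - 0.05·1.3695 = 0.06 - 0.068475 = -0.008475

v_new=1.3695, w_new=-0.008475


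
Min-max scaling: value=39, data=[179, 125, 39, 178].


min=39, max=179
(39-39)/(179-39) = 0/140 = 0.0

0.0


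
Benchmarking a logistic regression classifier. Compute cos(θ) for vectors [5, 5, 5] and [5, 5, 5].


A·B = 5·5 + 5·5 + 5·5 = 75
‖A‖ = √75 = 8.6603, ‖B‖ = √75 = 8.6603
cos = 75/(√75·√75) = 75/√5625 = 1.0

1.0


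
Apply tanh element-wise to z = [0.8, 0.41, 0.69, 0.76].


tanh(0.8) = 0.664
tanh(0.41) = 0.3885
tanh(0.69) = 0.598
tanh(0.76) = 0.6411
result = [0.664, 0.3885, 0.598, 0.6411]

[0.664, 0.3885, 0.598, 0.6411]


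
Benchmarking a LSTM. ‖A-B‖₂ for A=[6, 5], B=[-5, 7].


d = √((6+ 5)² + (5-7)²)
  = √(121 + 4)
  = √125 = 11.1803

11.1803


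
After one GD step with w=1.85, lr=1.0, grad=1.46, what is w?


w_new = w - α·∇
= 1.85 - 1.0·1.46
= 1.85 - 1.46
= 0.39

0.39


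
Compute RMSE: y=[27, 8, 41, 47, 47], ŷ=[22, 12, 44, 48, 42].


MSE = 76/5 = 15.2
RMSE = √(76/5) = 3.8987

3.8987


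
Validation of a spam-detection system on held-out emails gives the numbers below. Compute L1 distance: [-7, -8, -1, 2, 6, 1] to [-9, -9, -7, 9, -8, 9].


d = |-7+ 9| + |-8+ 9| + |-1+ 7| + |2-9| + |6+ 8| + |1-9|
  = 2 + 1 + 6 + 7 + 14 + 8
  = 38

38


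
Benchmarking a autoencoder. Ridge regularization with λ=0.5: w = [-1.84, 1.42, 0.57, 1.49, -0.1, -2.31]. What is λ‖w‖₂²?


‖w‖₂² = (-1.84)² + (1.42)² + (0.57)² + (1.49)² + (-0.1)² + (-2.31)²
     = 3.3856 + 2.0164 + 0.3249 + 2.2201 + 0.01 + 5.3361
     = 13.2931
λ·‖w‖₂² = 0.5·13.2931 = 6.64655

6.64655
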